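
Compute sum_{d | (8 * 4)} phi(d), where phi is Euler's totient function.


First, 8 * 4 = 32. One classical identity is sum_{d | n} phi(d) = n (each k in [1, n] has a unique gcd with n, and among the k's with gcd(k, n) = n/d there are phi(d) of them). So the sum equals 32. We also verify directly:
Divisors of 32: 1, 2, 4, 8, 16, 32.
phi values: 1, 1, 2, 4, 8, 16.
Sum = 32.

32


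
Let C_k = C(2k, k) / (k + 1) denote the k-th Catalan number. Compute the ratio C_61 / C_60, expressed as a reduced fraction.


Using C_k = (2k)! / (k! (k+1)!), the ratio C_{k+1}/C_k simplifies to
C_{k+1}/C_k = [(2k+2)! / ((k+1)! (k+2)!)] * [k! (k+1)! / (2k)!]
 = (2k+2)(2k+1) / ((k+1)(k+2)) = 2(2k+1) / (k+2).
For k = 60: 2(2*60 + 1) / (60 + 2) = 242/62 = 121/31.

121/31


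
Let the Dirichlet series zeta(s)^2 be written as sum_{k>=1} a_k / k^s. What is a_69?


The Dirichlet convolution of the constant function 1 with itself gives (1 * 1)(k) = sum_{d | k} 1 = d(k), the number of positive divisors of k.
Since zeta(s) = sum_{k>=1} 1/k^s, we have zeta(s)^2 = sum_{k>=1} d(k)/k^s, so a_k = d(k).
For k = 69: the divisors are 1, 3, 23, 69.
Count = 4.

4


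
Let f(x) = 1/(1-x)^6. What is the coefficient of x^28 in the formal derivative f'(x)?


Differentiate: d/dx [ 1/(1-x)^r ] = r / (1-x)^(r+1).
Here r = 6, so f'(x) = 6 / (1-x)^7.
The expansion of 1/(1-x)^(r+1) has coefficient of x^n equal to C(n+r, r).
So the coefficient of x^28 in f'(x) is
6 * C(34, 6) = 6 * 1344904 = 8069424

8069424


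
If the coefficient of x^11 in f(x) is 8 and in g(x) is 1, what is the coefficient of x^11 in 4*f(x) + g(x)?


Scalar multiplication scales coefficients: 4 * 8 = 32.
Then add the g coefficient: 32 + 1
= 33

33


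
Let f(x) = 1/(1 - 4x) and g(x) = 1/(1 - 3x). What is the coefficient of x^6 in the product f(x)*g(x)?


The coefficient of x^n in f*g is the Cauchy product: sum_{k=0}^{n} a^k * b^(n-k).
With a=4, b=3, n=6:
sum_{k=0}^{6} 4^k * 3^(6-k)
= 14197

14197


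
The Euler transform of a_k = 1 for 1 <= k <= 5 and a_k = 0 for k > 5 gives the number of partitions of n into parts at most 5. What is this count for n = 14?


Partitions of 14 into parts at most 5:
Using generating function (1-x)^(-1)(1-x^2)^(-1)...(1-x^5)^(-1),
the coefficient of x^14 = 70

70


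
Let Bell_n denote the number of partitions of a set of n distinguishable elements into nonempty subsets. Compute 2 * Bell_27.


Bell_27 can be computed from the Bell triangle or from Dobinski's identity Bell_n = (1/e) * sum_{k>=0} k^n / k!.
Computing Bell_27 = 545717047936059989389.
Then 2 * 545717047936059989389 = 1091434095872119978778.

1091434095872119978778


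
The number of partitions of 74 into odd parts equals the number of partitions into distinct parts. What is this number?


Computing partitions of 74 into odd parts (1, 3, 5, ...):
Using the generating function prod_{k>=0} 1/(1-x^(2k+1)),
the count is 44046

44046


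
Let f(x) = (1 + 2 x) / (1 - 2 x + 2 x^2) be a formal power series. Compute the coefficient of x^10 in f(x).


Write f(x) = sum_{k>=0} a_k x^k. Multiplying both sides by 1 - 2 x + 2 x^2 gives
(1 - 2 x + 2 x^2) sum_{k>=0} a_k x^k = 1 + 2 x.
Matching coefficients:
 x^0: a_0 = 1
 x^1: a_1 - 2 a_0 = 2  =>  a_1 = 2*1 + 2 = 4
 x^k (k >= 2): a_k = 2 a_{k-1} - 2 a_{k-2}.
Iterating: a_2 = 6, a_3 = 4, a_4 = -4, a_5 = -16, a_6 = -24, a_7 = -16, a_8 = 16, a_9 = 64, a_10 = 96.
So the coefficient of x^10 is 96.

96


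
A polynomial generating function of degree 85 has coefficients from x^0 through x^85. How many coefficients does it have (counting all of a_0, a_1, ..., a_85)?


A polynomial of degree 85 takes the form a_0 + a_1 x + ... + a_85 x^85.
The number of coefficients is 85 + 1 = 86.

86


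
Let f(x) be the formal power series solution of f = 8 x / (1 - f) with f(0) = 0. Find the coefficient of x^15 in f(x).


Apply Lagrange inversion: f = 8 x * phi(f) with phi(t) = 1/(1 - t), so
[x^n] f = 8^n * (1/n) [t^(n-1)] phi(t)^n = 8^n * (1/n) [t^(n-1)] (1 - t)^(-n) = 8^n * (1/n) C(2n - 2, n - 1) = 8^n * C_{n-1}.
For n = 15: C_14 = C(28, 14) / 15 = 40116600/15 = 2674440.
With the 8^15 = 35184372088832 factor, the coefficient is 35184372088832 * 2674440 = 94098492089255854080.

94098492089255854080


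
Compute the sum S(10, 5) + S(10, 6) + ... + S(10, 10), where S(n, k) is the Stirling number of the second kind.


By definition, S(n, k) counts partitions of an n-set into exactly k nonempty blocks.
Computing row n = 10 for k = 5..10:
S(10, k): 42525, 22827, 5880, 750, 45, 1
Sum = 72028.

72028


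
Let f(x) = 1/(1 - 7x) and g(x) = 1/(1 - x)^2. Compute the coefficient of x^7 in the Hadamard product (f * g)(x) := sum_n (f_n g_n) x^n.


f has coefficients f_k = 7^k. For g = 1/(1 - x)^2 the coefficient is g_k = C(k + 1, 1) = k + 1. The Hadamard coefficient is (f * g)_k = 7^k * (k + 1).
For k = 7: 7^7 * 8 = 823543 * 8 = 6588344.

6588344


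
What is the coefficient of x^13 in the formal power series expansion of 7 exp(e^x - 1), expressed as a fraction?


exp(e^x - 1) is the exponential generating function for the Bell numbers Bell_k: exp(e^x - 1) = sum_{k>=0} Bell_k x^k / k!.
So the coefficient of x^13 in 7 exp(e^x - 1) is 7 Bell_13 / 13!.
Computing: Bell_13 = 27644437 and 13! = 6227020800, giving
7 * 27644437/6227020800 = 27644437/889574400.

27644437/889574400


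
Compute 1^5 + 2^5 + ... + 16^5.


This power sum has a closed form given by Faulhaber's formula
sum_{k=1}^{m} k^p = (1 / (p + 1)) * sum_{j=0}^{p} C(p + 1, j) B_j m^(p + 1 - j),
but for small m direct computation is fastest:
1 + 32 + 243 + 1024 + 3125 + 7776 + 16807 + 32768 + 59049 + 100000 + 161051 + 248832 + 371293 + 537824 + 759375 + 1048576 = 3347776.

3347776


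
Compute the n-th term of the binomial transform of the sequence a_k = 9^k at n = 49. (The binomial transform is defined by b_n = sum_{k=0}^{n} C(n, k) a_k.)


With a_k = 9^k, b_n = sum_{k=0}^{n} C(n, k) 9^k = (1 + 9)^n by the binomial theorem.
For n = 49: (1 + 9)^49 = 10^49 = 10000000000000000000000000000000000000000000000000.

10000000000000000000000000000000000000000000000000


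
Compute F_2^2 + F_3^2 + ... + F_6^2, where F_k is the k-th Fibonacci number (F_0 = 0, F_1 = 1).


There is a standard identity sum_{k=0}^{N} F_k^2 = F_N * F_{N+1} (proved inductively from the telescoping relation F_k^2 = F_k F_{k+1} - F_{k-1} F_k). Then
sum_{k=2}^{6} F_k^2 = F_6 F_7 - F_1 F_2.
Computing: F_6 = 8, F_7 = 13, F_1 = 1, F_2 = 1.
Sum = 8 * 13 - 1 * 1 = 103.

103


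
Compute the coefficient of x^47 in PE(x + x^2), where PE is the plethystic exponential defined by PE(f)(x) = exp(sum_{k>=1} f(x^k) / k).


With f(x) = x + x^2, the exponent is sum_{k>=1} (x^k + x^(2k)) / k = -ln(1 - x) - ln(1 - x^2). Exponentiating:
PE(x + x^2) = 1 / ((1 - x)(1 - x^2)).
This is the generating function for partitions of n into parts of size 1 or 2. The number of 2's can be any j in 0..23, and the rest are 1's, so
[x^47] = floor(47/2) + 1 = 24.

24


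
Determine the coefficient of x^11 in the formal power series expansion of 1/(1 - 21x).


The geometric series identity gives 1/(1 - c x) = sum_{k>=0} c^k x^k, so the coefficient of x^k is c^k.
Here c = 21 and k = 11.
Computing: 21^11 = 350277500542221

350277500542221


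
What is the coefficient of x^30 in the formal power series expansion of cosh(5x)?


The Maclaurin series is cosh(t) = sum_{m>=0} t^(2m) / (2m)!, so substituting t = 5x, only even powers of x are nonzero, with coefficient of x^(2m) equal to 5^(2m) / (2m)!.
For x^30 the coefficient is 5^30/30! = 931322574615478515625/265252859812191058636308480000000 = 11920928955078125/3395236605596045550544748544.

11920928955078125/3395236605596045550544748544


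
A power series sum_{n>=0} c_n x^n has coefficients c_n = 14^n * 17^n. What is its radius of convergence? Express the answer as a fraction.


By the root test (Cauchy-Hadamard), the radius is R = 1 / limsup_n |c_n|^(1/n).
Here |c_n|^(1/n) = (14^n * 17^n)^(1/n) = 14 * 17 = 238 for all n.
So R = 1/238 = 1/238.

1/238


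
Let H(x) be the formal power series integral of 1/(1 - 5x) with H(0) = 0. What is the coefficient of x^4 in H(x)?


1/(1 - 5x) = sum_{k>=0} 5^k x^k. Integrating termwise with H(0) = 0:
H(x) = sum_{k>=0} 5^k x^(k+1) / (k+1) = sum_{m>=1} 5^(m-1) x^m / m.
For m = 4: 5^3/4 = 125/4 = 125/4.

125/4


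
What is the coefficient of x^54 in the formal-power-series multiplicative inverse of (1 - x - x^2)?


Let the inverse be f(x) = sum_{k>=0} a_k x^k. From f(x) * (1 - x - x^2) = 1 and matching coefficients:
 x^0: a_0 = 1.
 x^1: a_1 - a_0 = 0, so a_1 = 1.
 x^k (k >= 2): a_k - a_{k-1} - a_{k-2} = 0, i.e. a_k = a_{k-1} + a_{k-2}.
This is the Fibonacci-type recurrence shifted so that a_0 = a_1 = 1.
Iterating: a_0=1, a_1=1, a_2=2, a_3=3, a_4=5, a_5=8, a_6=13, a_7=21, a_8=34, a_9=55, ...
a_54 = 139583862445.

139583862445


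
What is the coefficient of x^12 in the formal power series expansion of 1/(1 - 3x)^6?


The general identity 1/(1 - c x)^r = sum_{k>=0} c^k C(k + r - 1, r - 1) x^k follows by substituting y = c x into 1/(1 - y)^r = sum_{k>=0} C(k + r - 1, r - 1) y^k.
For c = 3, r = 6, k = 12:
3^12 * C(17, 5) = 531441 * 6188 = 3288556908.

3288556908


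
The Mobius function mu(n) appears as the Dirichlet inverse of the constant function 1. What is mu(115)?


115 = 5 * 23 (all distinct primes).
mu(115) = (-1)^2 = 1

1


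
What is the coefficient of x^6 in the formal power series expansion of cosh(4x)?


The Maclaurin series is cosh(t) = sum_{m>=0} t^(2m) / (2m)!, so substituting t = 4x, only even powers of x are nonzero, with coefficient of x^(2m) equal to 4^(2m) / (2m)!.
For x^6 the coefficient is 4^6/6! = 4096/720 = 256/45.

256/45


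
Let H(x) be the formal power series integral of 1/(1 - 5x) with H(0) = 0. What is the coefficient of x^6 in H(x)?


1/(1 - 5x) = sum_{k>=0} 5^k x^k. Integrating termwise with H(0) = 0:
H(x) = sum_{k>=0} 5^k x^(k+1) / (k+1) = sum_{m>=1} 5^(m-1) x^m / m.
For m = 6: 5^5/6 = 3125/6 = 3125/6.

3125/6


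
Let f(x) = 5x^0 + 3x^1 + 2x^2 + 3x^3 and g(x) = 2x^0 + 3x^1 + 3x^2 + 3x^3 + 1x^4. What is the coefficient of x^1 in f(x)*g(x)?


Cauchy product at x^1:
5*3 + 3*2
= 21

21


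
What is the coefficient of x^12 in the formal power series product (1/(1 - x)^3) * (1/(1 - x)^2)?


Combine the factors: (1/(1 - x)^3) * (1/(1 - x)^2) = 1/(1 - x)^5.
Then use 1/(1 - x)^r = sum_{k>=0} C(k + r - 1, r - 1) x^k with r = 5 and k = 12:
C(16, 4) = 1820.

1820


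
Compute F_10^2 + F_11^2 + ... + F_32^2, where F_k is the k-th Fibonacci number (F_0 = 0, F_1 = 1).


There is a standard identity sum_{k=0}^{N} F_k^2 = F_N * F_{N+1} (proved inductively from the telescoping relation F_k^2 = F_k F_{k+1} - F_{k-1} F_k). Then
sum_{k=10}^{32} F_k^2 = F_32 F_33 - F_9 F_10.
Computing: F_32 = 2178309, F_33 = 3524578, F_9 = 34, F_10 = 55.
Sum = 2178309 * 3524578 - 34 * 55 = 7677619976732.

7677619976732


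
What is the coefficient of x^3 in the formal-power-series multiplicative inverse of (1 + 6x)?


The inverse is 1/(1 + 6x). Apply the geometric identity 1/(1 - y) = sum_{k>=0} y^k with y = -6x:
1/(1 + 6x) = sum_{k>=0} (-6)^k x^k.
So the coefficient of x^3 is (-6)^3 = -216.

-216


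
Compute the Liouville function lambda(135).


The Liouville function is lambda(k) = (-1)^Omega(k), where Omega(k) counts the prime factors of k with multiplicity.
Factoring: 135 = 3 * 3 * 3 * 5, so Omega(135) = 4.
lambda(135) = (-1)^4 = 1.

1


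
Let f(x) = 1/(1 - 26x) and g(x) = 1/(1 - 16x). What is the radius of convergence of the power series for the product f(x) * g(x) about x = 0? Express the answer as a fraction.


The radius of 1/(1 - 26x) is 1/26 (nearest singularity at x = 1/26), and the radius of 1/(1 - 16x) is 1/16.
The product f(x)*g(x) = 1/((1 - 26x)(1 - 16x)) has singularities at both 1/26 and 1/16, so its radius of convergence is the distance to the nearest one:
min(1/26, 1/16) = 1/26.

1/26


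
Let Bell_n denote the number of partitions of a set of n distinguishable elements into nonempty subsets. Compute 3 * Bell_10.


Bell_10 can be computed from the Bell triangle or from Dobinski's identity Bell_n = (1/e) * sum_{k>=0} k^n / k!.
Computing Bell_10 = 115975.
Then 3 * 115975 = 347925.

347925


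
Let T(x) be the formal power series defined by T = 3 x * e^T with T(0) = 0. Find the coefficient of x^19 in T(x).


Apply the Lagrange inversion formula: if T = 3 x * phi(T) with phi(t) = e^t, then
[x^n] T = 3^n * (1/n) [t^(n-1)] phi(t)^n = 3^n * (1/n) [t^(n-1)] e^(n t) = 3^n * (1/n) * n^(n-1) / (n-1)! = 3^n * n^(n-1) / n!.
When c = 1 this is the Cayley count of rooted labeled trees on n vertices, divided by n!.
For n = 19: 3^19 * 19^18 / 19! = 1162261467 * 104127350297911241532841/121645100408832000 = 970834090696004352832536033/975822848000.

970834090696004352832536033/975822848000


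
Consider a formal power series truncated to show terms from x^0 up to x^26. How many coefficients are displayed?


From x^0 to x^26 inclusive, the count is 26 - 0 + 1 = 27.

27


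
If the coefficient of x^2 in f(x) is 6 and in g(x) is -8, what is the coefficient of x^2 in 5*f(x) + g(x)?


Scalar multiplication scales coefficients: 5 * 6 = 30.
Then add the g coefficient: 30 + -8
= 22

22


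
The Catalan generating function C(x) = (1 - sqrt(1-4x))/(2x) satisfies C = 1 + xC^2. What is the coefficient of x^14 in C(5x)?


Substituting x -> 5x scales the n-th coefficient by 5^n, so [x^14] C(5x) = 5^14 * C_14.
C_14 = C(2*14, 14)/(15) = 40116600/15 = 2674440.
So 5^14 * 2674440 = 6103515625 * 2674440 = 16323486328125000.

16323486328125000


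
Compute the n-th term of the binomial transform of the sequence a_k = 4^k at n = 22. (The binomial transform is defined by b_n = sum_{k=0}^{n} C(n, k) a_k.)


With a_k = 4^k, b_n = sum_{k=0}^{n} C(n, k) 4^k = (1 + 4)^n by the binomial theorem.
For n = 22: (1 + 4)^22 = 5^22 = 2384185791015625.

2384185791015625


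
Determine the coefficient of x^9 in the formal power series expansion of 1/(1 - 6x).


The geometric series identity gives 1/(1 - c x) = sum_{k>=0} c^k x^k, so the coefficient of x^k is c^k.
Here c = 6 and k = 9.
Computing: 6^9 = 10077696

10077696


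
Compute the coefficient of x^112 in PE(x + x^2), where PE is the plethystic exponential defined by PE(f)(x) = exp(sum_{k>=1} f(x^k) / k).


With f(x) = x + x^2, the exponent is sum_{k>=1} (x^k + x^(2k)) / k = -ln(1 - x) - ln(1 - x^2). Exponentiating:
PE(x + x^2) = 1 / ((1 - x)(1 - x^2)).
This is the generating function for partitions of n into parts of size 1 or 2. The number of 2's can be any j in 0..56, and the rest are 1's, so
[x^112] = floor(112/2) + 1 = 57.

57


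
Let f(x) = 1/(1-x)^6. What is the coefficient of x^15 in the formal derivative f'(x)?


Differentiate: d/dx [ 1/(1-x)^r ] = r / (1-x)^(r+1).
Here r = 6, so f'(x) = 6 / (1-x)^7.
The expansion of 1/(1-x)^(r+1) has coefficient of x^n equal to C(n+r, r).
So the coefficient of x^15 in f'(x) is
6 * C(21, 6) = 6 * 54264 = 325584

325584


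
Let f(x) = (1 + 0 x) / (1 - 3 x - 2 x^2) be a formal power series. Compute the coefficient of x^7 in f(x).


Write f(x) = sum_{k>=0} a_k x^k. Multiplying both sides by 1 - 3 x - 2 x^2 gives
(1 - 3 x - 2 x^2) sum_{k>=0} a_k x^k = 1 + 0 x.
Matching coefficients:
 x^0: a_0 = 1
 x^1: a_1 - 3 a_0 = 0  =>  a_1 = 3*1 + 0 = 3
 x^k (k >= 2): a_k = 3 a_{k-1} + 2 a_{k-2}.
Iterating: a_2 = 11, a_3 = 39, a_4 = 139, a_5 = 495, a_6 = 1763, a_7 = 6279.
So the coefficient of x^7 is 6279.

6279


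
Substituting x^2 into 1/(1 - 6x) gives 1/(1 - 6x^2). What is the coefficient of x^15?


Since 1/(1 - 6x^2) only has even powers of x,
the coefficient of x^15 (odd) is 0.

0


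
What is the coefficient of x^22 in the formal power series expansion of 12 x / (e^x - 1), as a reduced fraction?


The exponential generating function for Bernoulli numbers is
x / (e^x - 1) = sum_{k>=0} B_k x^k / k!.
So the coefficient of x^22 in 12 x / (e^x - 1) is 12 B_22 / 22!.
Computing: B_22 = 854513/138, 22! = 1124000727777607680000, giving
12 * 854513/138 / 1124000727777607680000 = 77683/1175091669949317120000.

77683/1175091669949317120000


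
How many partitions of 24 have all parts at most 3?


Using the generating function (1-x)^(-1)(1-x^2)^(-1)(1-x^3)^(-1),
the coefficient of x^24 counts these restricted partitions.
Result = 61

61


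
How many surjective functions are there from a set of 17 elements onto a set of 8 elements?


By inclusion-exclusion on which target elements are missed, the number of surjections from an n-set onto a k-set is
surj(n, k) = sum_{j=0}^{k} (-1)^j C(k, j) (k - j)^n.
Equivalently surj(n, k) = k! * S(n, k), where S(n, k) is the Stirling number of the second kind.
For n = 17, k = 8:
S(17, 8) = 20415995028, so
surj = 8! * 20415995028 = 40320 * 20415995028 = 823172919528960.

823172919528960


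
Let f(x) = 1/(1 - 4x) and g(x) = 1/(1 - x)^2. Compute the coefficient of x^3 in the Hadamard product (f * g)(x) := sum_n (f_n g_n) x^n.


f has coefficients f_k = 4^k. For g = 1/(1 - x)^2 the coefficient is g_k = C(k + 1, 1) = k + 1. The Hadamard coefficient is (f * g)_k = 4^k * (k + 1).
For k = 3: 4^3 * 4 = 64 * 4 = 256.

256


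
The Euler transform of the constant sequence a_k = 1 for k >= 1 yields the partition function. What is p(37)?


The Euler transform converts the sequence a_k = 1 into the number of integer partitions.
Using the recurrence or dynamic programming:
p(37) = 21637

21637


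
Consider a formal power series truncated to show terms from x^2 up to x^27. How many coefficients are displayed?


From x^2 to x^27 inclusive, the count is 27 - 2 + 1 = 26.

26


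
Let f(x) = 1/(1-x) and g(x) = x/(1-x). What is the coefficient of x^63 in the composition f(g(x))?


First simplify the composition: f(g(x)) = 1/(1 - x/(1-x)) = (1-x)/((1-x) - x) = (1-x)/(1-2x).
Now extract the coefficient. Write (1-x)/(1-2x) = 1/(1-2x) - x/(1-2x).
The coefficient of x^n in 1/(1-2x) is 2^n, and in x/(1-2x) is 2^(n-1) (for n >= 1).
So the coefficient of x^63 is 2^63 - 2^62 = 9223372036854775808 - 4611686018427387904 = 4611686018427387904.

4611686018427387904


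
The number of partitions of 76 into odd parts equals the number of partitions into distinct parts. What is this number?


Computing partitions of 76 into odd parts (1, 3, 5, ...):
Using the generating function prod_{k>=0} 1/(1-x^(2k+1)),
the count is 53250

53250


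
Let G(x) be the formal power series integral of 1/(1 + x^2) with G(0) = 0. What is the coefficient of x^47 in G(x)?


1/(1 + x^2) = sum_{j>=0} (-1)^j x^(2j). Integrating termwise with G(0) = 0:
G(x) = sum_{j>=0} (-1)^j x^(2j+1) / (2j+1) = arctan(x).
Only odd powers are nonzero. For x^47 write 47 = 2*23 + 1, giving
(-1)^23 / 47 = -1/47 = -1/47.

-1/47


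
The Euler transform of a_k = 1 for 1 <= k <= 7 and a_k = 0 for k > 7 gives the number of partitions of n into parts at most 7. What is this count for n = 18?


Partitions of 18 into parts at most 7:
Using generating function (1-x)^(-1)(1-x^2)^(-1)...(1-x^7)^(-1),
the coefficient of x^18 = 248

248


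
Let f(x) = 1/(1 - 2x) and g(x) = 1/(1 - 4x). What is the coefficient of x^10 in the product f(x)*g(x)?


The coefficient of x^n in f*g is the Cauchy product: sum_{k=0}^{n} a^k * b^(n-k).
With a=2, b=4, n=10:
sum_{k=0}^{10} 2^k * 4^(10-k)
= 2096128

2096128


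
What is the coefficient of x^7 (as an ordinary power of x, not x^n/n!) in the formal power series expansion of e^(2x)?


The exponential series is e^y = sum_{k>=0} y^k / k!. Substituting y = 2x gives
e^(2x) = sum_{k>=0} 2^k x^k / k!.
So the coefficient of x^n is a^n/n! with a = 2, n = 7:
2^7 / 7! = 128/5040 = 8/315

8/315


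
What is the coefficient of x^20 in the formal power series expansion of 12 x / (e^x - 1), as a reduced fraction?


The exponential generating function for Bernoulli numbers is
x / (e^x - 1) = sum_{k>=0} B_k x^k / k!.
So the coefficient of x^20 in 12 x / (e^x - 1) is 12 B_20 / 20!.
Computing: B_20 = -174611/330, 20! = 2432902008176640000, giving
12 * -174611/330 / 2432902008176640000 = -174611/66904805224857600000.

-174611/66904805224857600000


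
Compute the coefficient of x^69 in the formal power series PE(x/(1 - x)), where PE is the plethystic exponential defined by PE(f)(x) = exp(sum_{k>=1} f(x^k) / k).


For f(x) = x/(1 - x) we have
sum_{k>=1} f(x^k) / k = sum_{k>=1} (1/k) * x^k / (1 - x^k) = sum_{k, m >= 1} x^(k m) / k,
which after exponentiating simplifies to
PE(x/(1 - x)) = prod_{k>=1} 1 / (1 - x^k).
This is the generating function for the partition function p(n), so the coefficient of x^69 is p(69).
Computing p(69) by dynamic programming over parts 1, 2, ..., 69: p(69) = 3554345.

3554345


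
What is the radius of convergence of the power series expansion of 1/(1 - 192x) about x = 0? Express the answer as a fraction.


Expanding 1/(1 - 192x) = sum_{k>=0} 192^k x^k, the series converges when |192x| < 1, i.e., |x| < 1/192.
So the radius of convergence is 1/192 = 1/192.

1/192


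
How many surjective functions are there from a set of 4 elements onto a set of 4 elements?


By inclusion-exclusion on which target elements are missed, the number of surjections from an n-set onto a k-set is
surj(n, k) = sum_{j=0}^{k} (-1)^j C(k, j) (k - j)^n.
Equivalently surj(n, k) = k! * S(n, k), where S(n, k) is the Stirling number of the second kind.
For n = 4, k = 4:
S(4, 4) = 1, so
surj = 4! * 1 = 24 * 1 = 24.

24


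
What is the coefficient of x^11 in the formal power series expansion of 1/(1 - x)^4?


The negative binomial / multiset identity is
1/(1 - x)^r = sum_{k>=0} C(k + r - 1, r - 1) x^k.
Here r = 4 and k = 11, so the coefficient is
C(11 + 3, 3) = C(14, 3)
= 364

364


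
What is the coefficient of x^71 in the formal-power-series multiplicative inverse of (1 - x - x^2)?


Let the inverse be f(x) = sum_{k>=0} a_k x^k. From f(x) * (1 - x - x^2) = 1 and matching coefficients:
 x^0: a_0 = 1.
 x^1: a_1 - a_0 = 0, so a_1 = 1.
 x^k (k >= 2): a_k - a_{k-1} - a_{k-2} = 0, i.e. a_k = a_{k-1} + a_{k-2}.
This is the Fibonacci-type recurrence shifted so that a_0 = a_1 = 1.
Iterating: a_0=1, a_1=1, a_2=2, a_3=3, a_4=5, a_5=8, a_6=13, a_7=21, a_8=34, a_9=55, ...
a_71 = 498454011879264.

498454011879264


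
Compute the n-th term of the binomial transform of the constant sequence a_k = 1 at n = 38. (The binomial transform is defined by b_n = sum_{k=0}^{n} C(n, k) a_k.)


With a_k = 1 for all k, b_n = sum_{k=0}^{n} C(n, k) = 2^n by the binomial theorem.
For n = 38: 2^38 = 274877906944.

274877906944


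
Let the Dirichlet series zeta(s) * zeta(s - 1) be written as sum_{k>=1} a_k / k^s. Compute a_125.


Convolution gives a_k = sum_{d | k} d * 1 = sum_{d | k} d = sigma(k), the sum of positive divisors of k.
For k = 125, the divisors are 1, 5, 25, 125, so
sigma(125) = 1 + 5 + 25 + 125 = 156.

156


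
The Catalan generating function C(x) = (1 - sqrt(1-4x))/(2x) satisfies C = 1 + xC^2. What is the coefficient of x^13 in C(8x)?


Substituting x -> 8x scales the n-th coefficient by 8^n, so [x^13] C(8x) = 8^13 * C_13.
C_13 = C(2*13, 13)/(14) = 10400600/14 = 742900.
So 8^13 * 742900 = 549755813888 * 742900 = 408413594137395200.

408413594137395200


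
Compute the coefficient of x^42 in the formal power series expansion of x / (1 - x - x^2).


Let f(x) = sum_{k>=0} a_k x^k. Multiplying f(x) * (1 - x - x^2) = x and matching coefficients gives a_0 = 0, a_1 = 1, and a_k = a_{k-1} + a_{k-2} for k >= 2. These are the Fibonacci numbers F_k.
Iterating from F_0 = 0, F_1 = 1:
F_0=0, F_1=1, F_2=1, F_3=2, F_4=3, F_5=5, F_6=8, F_7=13, F_8=21, F_9=34, ...
F_42 = 267914296.

267914296


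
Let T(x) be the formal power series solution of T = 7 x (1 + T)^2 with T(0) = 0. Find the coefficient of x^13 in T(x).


Apply the Lagrange inversion formula: if T = 7 x * phi(T) with phi(t) = (1 + t)^2, then [x^n] T = 7^n * (1/n) [t^(n-1)] phi(t)^n = 7^n * (1/n) [t^(n-1)] (1 + t)^(2n) = 7^n * (1/n) C(2n, n-1).
Using the identity C(2n, n-1) = C(2n, n) * n / (n+1), the unscaled factor equals C(2n, n) / (n+1) = C_n, the n-th Catalan number.
For n = 13: C_13 = C(26, 13) / 14 = 10400600/14 = 742900.
With the 7^13 = 96889010407 factor, the coefficient is 96889010407 * 742900 = 71978845831360300.

71978845831360300


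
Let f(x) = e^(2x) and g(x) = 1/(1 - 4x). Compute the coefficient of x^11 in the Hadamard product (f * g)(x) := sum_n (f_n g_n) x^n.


Expanding: f_k = 2^k/k! (from e^(2x)) and g_k = 4^k (from 1/(1 - 4x)). So the Hadamard coefficient (f * g)_k = 2^k 4^k / k! = (8)^k / k!.
For k = 11: 8^11/11! = 8589934592/39916800 = 33554432/155925.

33554432/155925


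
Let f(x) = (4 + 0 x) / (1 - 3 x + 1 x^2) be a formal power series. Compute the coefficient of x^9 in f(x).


Write f(x) = sum_{k>=0} a_k x^k. Multiplying both sides by 1 - 3 x + 1 x^2 gives
(1 - 3 x + 1 x^2) sum_{k>=0} a_k x^k = 4 + 0 x.
Matching coefficients:
 x^0: a_0 = 4
 x^1: a_1 - 3 a_0 = 0  =>  a_1 = 3*4 + 0 = 12
 x^k (k >= 2): a_k = 3 a_{k-1} - 1 a_{k-2}.
Iterating: a_2 = 32, a_3 = 84, a_4 = 220, a_5 = 576, a_6 = 1508, a_7 = 3948, a_8 = 10336, a_9 = 27060.
So the coefficient of x^9 is 27060.

27060


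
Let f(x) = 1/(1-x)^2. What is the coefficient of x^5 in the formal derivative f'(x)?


Differentiate: d/dx [ 1/(1-x)^r ] = r / (1-x)^(r+1).
Here r = 2, so f'(x) = 2 / (1-x)^3.
The expansion of 1/(1-x)^(r+1) has coefficient of x^n equal to C(n+r, r).
So the coefficient of x^5 in f'(x) is
2 * C(7, 2) = 2 * 21 = 42

42


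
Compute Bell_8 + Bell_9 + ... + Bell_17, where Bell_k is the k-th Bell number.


Recall Bell_k counts set partitions of a k-set (with Bell_0 = 1 by convention).
Bell_8 through Bell_17: 4140, 21147, 115975, 678570, 4213597, 27644437, 190899322, 1382958545, 10480142147, 82864869804
Sum = 4140 + 21147 + 115975 + 678570 + 4213597 + 27644437 + 190899322 + 1382958545 + 10480142147 + 82864869804 = 94951547684.

94951547684


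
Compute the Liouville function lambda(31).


The Liouville function is lambda(k) = (-1)^Omega(k), where Omega(k) counts the prime factors of k with multiplicity.
Factoring: 31 = 31, so Omega(31) = 1.
lambda(31) = (-1)^1 = -1.

-1


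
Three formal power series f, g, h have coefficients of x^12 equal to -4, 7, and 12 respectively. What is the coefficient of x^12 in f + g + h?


Series addition is componentwise:
-4 + 7 + 12
= 15

15


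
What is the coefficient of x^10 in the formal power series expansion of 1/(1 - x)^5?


The expansion 1/(1 - x)^r = sum_{k>=0} C(k + r - 1, r - 1) x^k follows from the multiset / negative-binomial theorem (or from repeated differentiation of the geometric series).
For r = 5 and k = 10:
C(14, 4) = 87178291200 / (24 * 3628800) = 1001.

1001


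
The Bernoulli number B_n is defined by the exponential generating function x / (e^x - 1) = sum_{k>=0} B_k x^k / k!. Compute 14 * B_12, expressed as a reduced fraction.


Bernoulli numbers can also be computed recursively via B_0 = 1 and sum_{j=0}^{m} C(m+1, j) B_j = 0 for m >= 1. Odd-index Bernoulli numbers vanish for k >= 3.
Computing B_12 = -691/2730, so 14 * B_12 = 14 * -691/2730 = -691/195.

-691/195


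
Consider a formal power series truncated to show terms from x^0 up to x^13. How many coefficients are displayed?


From x^0 to x^13 inclusive, the count is 13 - 0 + 1 = 14.

14


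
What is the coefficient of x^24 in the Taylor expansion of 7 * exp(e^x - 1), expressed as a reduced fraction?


exp(e^x - 1) = sum_{k>=0} Bell_k x^k / k!, where Bell_k is the k-th Bell number.
So the coefficient of x^24 is 7 * Bell_24 / 24!.
Computing: Bell_24 = 445958869294805289 and 24! = 620448401733239439360000, giving
7 * 445958869294805289/620448401733239439360000 = 148652956431601763/29545161987297116160000.

148652956431601763/29545161987297116160000


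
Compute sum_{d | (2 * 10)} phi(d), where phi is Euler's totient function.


First, 2 * 10 = 20. One classical identity is sum_{d | n} phi(d) = n (each k in [1, n] has a unique gcd with n, and among the k's with gcd(k, n) = n/d there are phi(d) of them). So the sum equals 20. We also verify directly:
Divisors of 20: 1, 2, 4, 5, 10, 20.
phi values: 1, 1, 2, 4, 4, 8.
Sum = 20.

20


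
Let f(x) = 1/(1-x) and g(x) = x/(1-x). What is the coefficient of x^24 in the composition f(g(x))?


First simplify the composition: f(g(x)) = 1/(1 - x/(1-x)) = (1-x)/((1-x) - x) = (1-x)/(1-2x).
Now extract the coefficient. Write (1-x)/(1-2x) = 1/(1-2x) - x/(1-2x).
The coefficient of x^n in 1/(1-2x) is 2^n, and in x/(1-2x) is 2^(n-1) (for n >= 1).
So the coefficient of x^24 is 2^24 - 2^23 = 16777216 - 8388608 = 8388608.

8388608


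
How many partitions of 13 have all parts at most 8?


Using the generating function (1-x)^(-1)(1-x^2)^(-1)...(1-x^8)^(-1),
the coefficient of x^13 counts these restricted partitions.
Result = 89

89


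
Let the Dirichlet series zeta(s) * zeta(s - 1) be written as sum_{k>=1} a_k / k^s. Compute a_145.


Convolution gives a_k = sum_{d | k} d * 1 = sum_{d | k} d = sigma(k), the sum of positive divisors of k.
For k = 145, the divisors are 1, 5, 29, 145, so
sigma(145) = 1 + 5 + 29 + 145 = 180.

180


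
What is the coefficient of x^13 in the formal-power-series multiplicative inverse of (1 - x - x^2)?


Let the inverse be f(x) = sum_{k>=0} a_k x^k. From f(x) * (1 - x - x^2) = 1 and matching coefficients:
 x^0: a_0 = 1.
 x^1: a_1 - a_0 = 0, so a_1 = 1.
 x^k (k >= 2): a_k - a_{k-1} - a_{k-2} = 0, i.e. a_k = a_{k-1} + a_{k-2}.
This is the Fibonacci-type recurrence shifted so that a_0 = a_1 = 1.
Iterating: a_0=1, a_1=1, a_2=2, a_3=3, a_4=5, a_5=8, a_6=13, a_7=21, a_8=34, a_9=55, ...
a_13 = 377.

377


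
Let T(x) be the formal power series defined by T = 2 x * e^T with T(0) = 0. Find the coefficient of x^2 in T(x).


Apply the Lagrange inversion formula: if T = 2 x * phi(T) with phi(t) = e^t, then
[x^n] T = 2^n * (1/n) [t^(n-1)] phi(t)^n = 2^n * (1/n) [t^(n-1)] e^(n t) = 2^n * (1/n) * n^(n-1) / (n-1)! = 2^n * n^(n-1) / n!.
When c = 1 this is the Cayley count of rooted labeled trees on n vertices, divided by n!.
For n = 2: 2^2 * 2^1 / 2! = 4 * 2/2 = 4.

4


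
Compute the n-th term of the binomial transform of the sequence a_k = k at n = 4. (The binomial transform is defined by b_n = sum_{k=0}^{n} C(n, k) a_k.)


With a_k = k, b_n = sum_{k=0}^{n} C(n, k) k. Using k * C(n, k) = n * C(n-1, k-1) gives b_n = n * sum_{k>=1} C(n-1, k-1) = n * 2^(n-1).
For n = 4: 4 * 2^3 = 4 * 8 = 32.

32


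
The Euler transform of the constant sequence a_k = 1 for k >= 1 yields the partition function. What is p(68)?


The Euler transform converts the sequence a_k = 1 into the number of integer partitions.
Using the recurrence or dynamic programming:
p(68) = 3087735

3087735


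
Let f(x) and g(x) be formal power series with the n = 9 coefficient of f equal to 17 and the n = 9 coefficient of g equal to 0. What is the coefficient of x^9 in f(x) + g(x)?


Addition of formal power series is termwise.
The coefficient of x^9 in f + g = 17 + 0
= 17

17


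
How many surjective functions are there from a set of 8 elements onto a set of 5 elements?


By inclusion-exclusion on which target elements are missed, the number of surjections from an n-set onto a k-set is
surj(n, k) = sum_{j=0}^{k} (-1)^j C(k, j) (k - j)^n.
Equivalently surj(n, k) = k! * S(n, k), where S(n, k) is the Stirling number of the second kind.
For n = 8, k = 5:
S(8, 5) = 1050, so
surj = 5! * 1050 = 120 * 1050 = 126000.

126000


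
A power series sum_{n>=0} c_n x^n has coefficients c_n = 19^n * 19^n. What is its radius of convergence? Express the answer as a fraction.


By the root test (Cauchy-Hadamard), the radius is R = 1 / limsup_n |c_n|^(1/n).
Here |c_n|^(1/n) = (19^n * 19^n)^(1/n) = 19 * 19 = 361 for all n.
So R = 1/361 = 1/361.

1/361


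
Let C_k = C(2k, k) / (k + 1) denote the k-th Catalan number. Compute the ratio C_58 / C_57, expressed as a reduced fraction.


Using C_k = (2k)! / (k! (k+1)!), the ratio C_{k+1}/C_k simplifies to
C_{k+1}/C_k = [(2k+2)! / ((k+1)! (k+2)!)] * [k! (k+1)! / (2k)!]
 = (2k+2)(2k+1) / ((k+1)(k+2)) = 2(2k+1) / (k+2).
For k = 57: 2(2*57 + 1) / (57 + 2) = 230/59 = 230/59.

230/59


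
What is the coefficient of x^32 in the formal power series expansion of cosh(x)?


The Maclaurin series is cosh(t) = sum_{m>=0} t^(2m) / (2m)!, so substituting t = x, only even powers of x are nonzero, with coefficient of x^(2m) equal to 1 / (2m)!.
For x^32 the coefficient is 1/32! = 1/263130836933693530167218012160000000 = 1/263130836933693530167218012160000000.

1/263130836933693530167218012160000000


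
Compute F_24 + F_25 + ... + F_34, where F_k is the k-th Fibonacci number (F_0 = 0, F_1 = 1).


Use the identity sum_{k=0}^{N} F_k = F_{N+2} - 1 (which follows from F_{k+2} - F_{k+1} = F_k). Then
sum_{k=24}^{34} F_k = (F_{36} - 1) - (F_{25} - 1) = F_{36} - F_{25}.
Computing: F_{36} = 14930352, F_{25} = 75025, so
Sum = 14930352 - 75025 = 14855327.

14855327


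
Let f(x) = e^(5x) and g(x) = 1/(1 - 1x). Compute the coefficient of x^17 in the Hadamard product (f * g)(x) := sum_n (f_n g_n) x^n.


Expanding: f_k = 5^k/k! (from e^(5x)) and g_k = 1^k (from 1/(1 - 1x)). So the Hadamard coefficient (f * g)_k = 5^k 1^k / k! = (5)^k / k!.
For k = 17: 5^17/17! = 762939453125/355687428096000 = 6103515625/2845499424768.

6103515625/2845499424768


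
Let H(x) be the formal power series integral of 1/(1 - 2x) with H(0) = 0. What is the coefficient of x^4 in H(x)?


1/(1 - 2x) = sum_{k>=0} 2^k x^k. Integrating termwise with H(0) = 0:
H(x) = sum_{k>=0} 2^k x^(k+1) / (k+1) = sum_{m>=1} 2^(m-1) x^m / m.
For m = 4: 2^3/4 = 8/4 = 2.

2


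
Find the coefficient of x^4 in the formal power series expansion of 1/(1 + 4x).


Write 1/(1 + c x) = 1/(1 - (-c) x) and apply the geometric-series identity
1/(1 - y) = sum_{k>=0} y^k to get 1/(1 + c x) = sum_{k>=0} (-c)^k x^k.
So the coefficient of x^k is (-c)^k = (-1)^k * c^k.
Here c = 4 and k = 4:
(-4)^4 = 1 * 256 = 256

256


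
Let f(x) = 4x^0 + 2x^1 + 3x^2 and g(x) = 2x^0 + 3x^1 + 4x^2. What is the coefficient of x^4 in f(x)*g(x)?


Cauchy product at x^4:
3*4
= 12

12


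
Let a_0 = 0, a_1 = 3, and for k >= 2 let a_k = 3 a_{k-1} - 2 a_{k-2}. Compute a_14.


Iterating the recurrence forward:
a_0 = 0
a_1 = 3
a_2 = 3*3 - 2*0 = 9
a_3 = 3*9 - 2*3 = 21
a_4 = 3*21 - 2*9 = 45
a_5 = 3*45 - 2*21 = 93
a_6 = 3*93 - 2*45 = 189
a_7 = 3*189 - 2*93 = 381
a_8 = 3*381 - 2*189 = 765
a_9 = 3*765 - 2*381 = 1533
a_10 = 3*1533 - 2*765 = 3069
a_11 = 3*3069 - 2*1533 = 6141
a_12 = 3*6141 - 2*3069 = 12285
a_13 = 3*12285 - 2*6141 = 24573
a_14 = 3*24573 - 2*12285 = 49149
So a_14 = 49149.

49149


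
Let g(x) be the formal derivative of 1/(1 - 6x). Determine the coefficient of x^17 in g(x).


Differentiate termwise: d/dx sum_{k>=0} 6^k x^k = sum_{k>=1} k 6^k x^(k-1) = sum_{j>=0} (j+1) 6^(j+1) x^j.
Equivalently, d/dx [1/(1 - 6x)] = 6/(1 - 6x)^2.
For j = 17: 18 * 6^18 = 18 * 101559956668416 = 1828079220031488.

1828079220031488


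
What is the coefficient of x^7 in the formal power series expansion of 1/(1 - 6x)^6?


The general identity 1/(1 - c x)^r = sum_{k>=0} c^k C(k + r - 1, r - 1) x^k follows by substituting y = c x into 1/(1 - y)^r = sum_{k>=0} C(k + r - 1, r - 1) y^k.
For c = 6, r = 6, k = 7:
6^7 * C(12, 5) = 279936 * 792 = 221709312.

221709312


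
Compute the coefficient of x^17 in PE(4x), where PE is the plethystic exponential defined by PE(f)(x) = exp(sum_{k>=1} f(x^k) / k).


With f(x) = 4x, the exponent is sum_{k>=1} 4 x^k / k = 4 * (-ln(1 - x)). Exponentiating:
PE(4x) = exp(-4 ln(1 - x)) = 1/(1 - x)^4.
By the negative binomial expansion, [x^n] 1/(1 - x)^4 = C(n + 3, 3).
For n = 17: C(20, 3) = 1140.

1140


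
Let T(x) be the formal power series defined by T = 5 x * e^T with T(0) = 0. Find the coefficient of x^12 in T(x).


Apply the Lagrange inversion formula: if T = 5 x * phi(T) with phi(t) = e^t, then
[x^n] T = 5^n * (1/n) [t^(n-1)] phi(t)^n = 5^n * (1/n) [t^(n-1)] e^(n t) = 5^n * (1/n) * n^(n-1) / (n-1)! = 5^n * n^(n-1) / n!.
When c = 1 this is the Cayley count of rooted labeled trees on n vertices, divided by n!.
For n = 12: 5^12 * 12^11 / 12! = 244140625 * 743008370688/479001600 = 29160000000000/77.

29160000000000/77


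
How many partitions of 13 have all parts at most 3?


Using the generating function (1-x)^(-1)(1-x^2)^(-1)(1-x^3)^(-1),
the coefficient of x^13 counts these restricted partitions.
Result = 21

21


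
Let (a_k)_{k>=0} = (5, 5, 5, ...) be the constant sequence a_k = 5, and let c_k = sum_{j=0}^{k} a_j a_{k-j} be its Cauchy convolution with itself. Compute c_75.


Since a_j = 5 for all j >= 0, the convolution sum becomes
c_k = sum_{j=0}^{k} 5 * 5 = 25 * (k + 1).
Equivalently, the generating function of (a_k) is 5/(1 - x) and its square is 25/(1 - x)^2 = sum_{k>=0} 25(k + 1) x^k.
For k = 75: 25 * 76 = 1900.

1900


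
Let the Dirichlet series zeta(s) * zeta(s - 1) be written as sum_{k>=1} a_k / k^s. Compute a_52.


Convolution gives a_k = sum_{d | k} d * 1 = sum_{d | k} d = sigma(k), the sum of positive divisors of k.
For k = 52, the divisors are 1, 2, 4, 13, 26, 52, so
sigma(52) = 1 + 2 + 4 + 13 + 26 + 52 = 98.

98


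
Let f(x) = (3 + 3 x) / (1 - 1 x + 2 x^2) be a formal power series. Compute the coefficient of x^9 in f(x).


Write f(x) = sum_{k>=0} a_k x^k. Multiplying both sides by 1 - 1 x + 2 x^2 gives
(1 - 1 x + 2 x^2) sum_{k>=0} a_k x^k = 3 + 3 x.
Matching coefficients:
 x^0: a_0 = 3
 x^1: a_1 - 1 a_0 = 3  =>  a_1 = 1*3 + 3 = 6
 x^k (k >= 2): a_k = 1 a_{k-1} - 2 a_{k-2}.
Iterating: a_2 = 0, a_3 = -12, a_4 = -12, a_5 = 12, a_6 = 36, a_7 = 12, a_8 = -60, a_9 = -84.
So the coefficient of x^9 is -84.

-84


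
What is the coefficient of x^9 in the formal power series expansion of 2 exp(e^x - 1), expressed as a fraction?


exp(e^x - 1) is the exponential generating function for the Bell numbers Bell_k: exp(e^x - 1) = sum_{k>=0} Bell_k x^k / k!.
So the coefficient of x^9 in 2 exp(e^x - 1) is 2 Bell_9 / 9!.
Computing: Bell_9 = 21147 and 9! = 362880, giving
2 * 21147/362880 = 1007/8640.

1007/8640


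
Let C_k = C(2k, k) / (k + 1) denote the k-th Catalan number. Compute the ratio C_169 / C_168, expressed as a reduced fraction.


Using C_k = (2k)! / (k! (k+1)!), the ratio C_{k+1}/C_k simplifies to
C_{k+1}/C_k = [(2k+2)! / ((k+1)! (k+2)!)] * [k! (k+1)! / (2k)!]
 = (2k+2)(2k+1) / ((k+1)(k+2)) = 2(2k+1) / (k+2).
For k = 168: 2(2*168 + 1) / (168 + 2) = 674/170 = 337/85.

337/85


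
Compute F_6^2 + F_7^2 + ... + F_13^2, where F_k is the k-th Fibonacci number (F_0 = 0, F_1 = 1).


There is a standard identity sum_{k=0}^{N} F_k^2 = F_N * F_{N+1} (proved inductively from the telescoping relation F_k^2 = F_k F_{k+1} - F_{k-1} F_k). Then
sum_{k=6}^{13} F_k^2 = F_13 F_14 - F_5 F_6.
Computing: F_13 = 233, F_14 = 377, F_5 = 5, F_6 = 8.
Sum = 233 * 377 - 5 * 8 = 87801.

87801


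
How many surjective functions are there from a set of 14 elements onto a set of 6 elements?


By inclusion-exclusion on which target elements are missed, the number of surjections from an n-set onto a k-set is
surj(n, k) = sum_{j=0}^{k} (-1)^j C(k, j) (k - j)^n.
Equivalently surj(n, k) = k! * S(n, k), where S(n, k) is the Stirling number of the second kind.
For n = 14, k = 6:
S(14, 6) = 63436373, so
surj = 6! * 63436373 = 720 * 63436373 = 45674188560.

45674188560


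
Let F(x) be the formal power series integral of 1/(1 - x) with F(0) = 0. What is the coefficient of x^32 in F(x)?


1/(1 - x) = sum_{k>=0} x^k. Integrating termwise and using F(0) = 0 gives
F(x) = sum_{k>=0} x^(k+1) / (k+1) = sum_{m>=1} x^m / m = -ln(1 - x).
So the coefficient of x^32 is 1/32 = 1/32.

1/32


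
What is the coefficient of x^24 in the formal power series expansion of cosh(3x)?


The Maclaurin series is cosh(t) = sum_{m>=0} t^(2m) / (2m)!, so substituting t = 3x, only even powers of x are nonzero, with coefficient of x^(2m) equal to 3^(2m) / (2m)!.
For x^24 the coefficient is 3^24/24! = 282429536481/620448401733239439360000 = 4782969/10507348163952640000.

4782969/10507348163952640000
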